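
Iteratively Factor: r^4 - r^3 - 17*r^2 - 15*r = (r + 1)*(r^3 - 2*r^2 - 15*r) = r*(r + 1)*(r^2 - 2*r - 15) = r*(r + 1)*(r + 3)*(r - 5)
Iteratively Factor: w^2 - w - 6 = (w - 3)*(w + 2)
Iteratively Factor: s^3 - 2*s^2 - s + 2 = (s - 1)*(s^2 - s - 2) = (s - 2)*(s - 1)*(s + 1)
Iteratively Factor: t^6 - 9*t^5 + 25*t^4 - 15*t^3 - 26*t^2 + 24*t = (t)*(t^5 - 9*t^4 + 25*t^3 - 15*t^2 - 26*t + 24) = t*(t - 1)*(t^4 - 8*t^3 + 17*t^2 + 2*t - 24) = t*(t - 3)*(t - 1)*(t^3 - 5*t^2 + 2*t + 8) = t*(t - 4)*(t - 3)*(t - 1)*(t^2 - t - 2) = t*(t - 4)*(t - 3)*(t - 1)*(t + 1)*(t - 2)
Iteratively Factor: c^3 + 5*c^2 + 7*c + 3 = (c + 1)*(c^2 + 4*c + 3) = (c + 1)*(c + 3)*(c + 1)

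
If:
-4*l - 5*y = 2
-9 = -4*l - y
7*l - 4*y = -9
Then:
No Solution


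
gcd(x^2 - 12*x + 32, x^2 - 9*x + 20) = x - 4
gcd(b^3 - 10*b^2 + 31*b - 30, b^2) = 1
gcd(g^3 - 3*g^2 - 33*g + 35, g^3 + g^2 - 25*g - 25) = g + 5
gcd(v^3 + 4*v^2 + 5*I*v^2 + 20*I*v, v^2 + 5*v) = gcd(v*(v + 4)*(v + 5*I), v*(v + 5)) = v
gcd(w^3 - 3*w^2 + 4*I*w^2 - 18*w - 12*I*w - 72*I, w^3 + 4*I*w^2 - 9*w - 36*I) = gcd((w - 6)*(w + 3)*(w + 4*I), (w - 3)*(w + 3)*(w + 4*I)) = w^2 + w*(3 + 4*I) + 12*I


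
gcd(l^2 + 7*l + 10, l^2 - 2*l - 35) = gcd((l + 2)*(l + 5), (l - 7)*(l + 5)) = l + 5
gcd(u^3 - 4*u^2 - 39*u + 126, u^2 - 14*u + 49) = u - 7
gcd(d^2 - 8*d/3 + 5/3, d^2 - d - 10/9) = d - 5/3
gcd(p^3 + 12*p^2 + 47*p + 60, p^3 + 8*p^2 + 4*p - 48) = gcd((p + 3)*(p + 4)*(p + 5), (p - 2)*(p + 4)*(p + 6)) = p + 4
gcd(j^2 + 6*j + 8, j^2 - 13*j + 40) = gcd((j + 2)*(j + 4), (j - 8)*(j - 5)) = 1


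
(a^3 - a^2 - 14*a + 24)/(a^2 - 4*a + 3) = (a^2 + 2*a - 8)/(a - 1)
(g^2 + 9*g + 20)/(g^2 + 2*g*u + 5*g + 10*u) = (g + 4)/(g + 2*u)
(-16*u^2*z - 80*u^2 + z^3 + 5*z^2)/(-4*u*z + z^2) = 4*u + 20*u/z + z + 5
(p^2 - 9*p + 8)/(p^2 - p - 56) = (p - 1)/(p + 7)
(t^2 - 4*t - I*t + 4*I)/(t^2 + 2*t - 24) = (t - I)/(t + 6)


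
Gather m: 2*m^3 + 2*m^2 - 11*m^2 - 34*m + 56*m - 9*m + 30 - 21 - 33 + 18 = 2*m^3 - 9*m^2 + 13*m - 6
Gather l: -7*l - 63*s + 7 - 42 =-7*l - 63*s - 35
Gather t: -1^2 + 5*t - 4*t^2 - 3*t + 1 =-4*t^2 + 2*t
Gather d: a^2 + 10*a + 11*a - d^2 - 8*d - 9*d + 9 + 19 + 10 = a^2 + 21*a - d^2 - 17*d + 38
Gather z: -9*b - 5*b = -14*b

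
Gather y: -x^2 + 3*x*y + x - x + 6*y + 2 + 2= -x^2 + y*(3*x + 6) + 4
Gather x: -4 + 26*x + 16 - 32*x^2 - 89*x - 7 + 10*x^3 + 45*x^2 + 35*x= 10*x^3 + 13*x^2 - 28*x + 5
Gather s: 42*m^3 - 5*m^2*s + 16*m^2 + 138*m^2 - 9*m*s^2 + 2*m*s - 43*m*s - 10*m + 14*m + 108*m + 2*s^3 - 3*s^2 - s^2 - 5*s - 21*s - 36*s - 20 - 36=42*m^3 + 154*m^2 + 112*m + 2*s^3 + s^2*(-9*m - 4) + s*(-5*m^2 - 41*m - 62) - 56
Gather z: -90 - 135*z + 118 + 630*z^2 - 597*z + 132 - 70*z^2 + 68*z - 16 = 560*z^2 - 664*z + 144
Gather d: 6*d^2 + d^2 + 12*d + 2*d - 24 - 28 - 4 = 7*d^2 + 14*d - 56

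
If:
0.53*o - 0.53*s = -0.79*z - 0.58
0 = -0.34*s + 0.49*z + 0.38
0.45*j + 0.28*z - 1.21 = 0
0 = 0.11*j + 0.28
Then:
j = -2.55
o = -0.39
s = 13.24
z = 8.41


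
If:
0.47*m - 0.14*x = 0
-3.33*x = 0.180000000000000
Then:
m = -0.02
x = -0.05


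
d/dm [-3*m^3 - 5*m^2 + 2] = m*(-9*m - 10)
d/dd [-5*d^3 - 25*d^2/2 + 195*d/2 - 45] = -15*d^2 - 25*d + 195/2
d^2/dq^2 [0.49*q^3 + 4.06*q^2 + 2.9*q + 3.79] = 2.94*q + 8.12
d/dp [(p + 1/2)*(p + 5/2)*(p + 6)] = 3*p^2 + 18*p + 77/4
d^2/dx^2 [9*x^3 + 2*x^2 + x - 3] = 54*x + 4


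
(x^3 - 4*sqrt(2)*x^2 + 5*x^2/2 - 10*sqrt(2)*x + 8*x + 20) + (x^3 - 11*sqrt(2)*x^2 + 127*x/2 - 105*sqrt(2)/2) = 2*x^3 - 15*sqrt(2)*x^2 + 5*x^2/2 - 10*sqrt(2)*x + 143*x/2 - 105*sqrt(2)/2 + 20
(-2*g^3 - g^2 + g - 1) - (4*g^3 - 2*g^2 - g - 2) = -6*g^3 + g^2 + 2*g + 1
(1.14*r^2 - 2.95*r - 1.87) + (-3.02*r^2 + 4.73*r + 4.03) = -1.88*r^2 + 1.78*r + 2.16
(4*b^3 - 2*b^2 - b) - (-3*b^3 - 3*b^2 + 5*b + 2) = 7*b^3 + b^2 - 6*b - 2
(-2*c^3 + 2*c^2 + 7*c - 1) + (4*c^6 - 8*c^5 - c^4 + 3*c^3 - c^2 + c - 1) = 4*c^6 - 8*c^5 - c^4 + c^3 + c^2 + 8*c - 2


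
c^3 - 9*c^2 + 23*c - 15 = (c - 5)*(c - 3)*(c - 1)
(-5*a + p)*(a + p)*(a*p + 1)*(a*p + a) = -5*a^4*p^2 - 5*a^4*p - 4*a^3*p^3 - 4*a^3*p^2 - 5*a^3*p - 5*a^3 + a^2*p^4 + a^2*p^3 - 4*a^2*p^2 - 4*a^2*p + a*p^3 + a*p^2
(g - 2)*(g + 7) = g^2 + 5*g - 14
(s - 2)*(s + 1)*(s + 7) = s^3 + 6*s^2 - 9*s - 14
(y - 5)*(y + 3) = y^2 - 2*y - 15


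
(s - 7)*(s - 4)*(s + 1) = s^3 - 10*s^2 + 17*s + 28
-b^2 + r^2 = (-b + r)*(b + r)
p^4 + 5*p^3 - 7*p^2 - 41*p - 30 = (p - 3)*(p + 1)*(p + 2)*(p + 5)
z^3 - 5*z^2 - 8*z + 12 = (z - 6)*(z - 1)*(z + 2)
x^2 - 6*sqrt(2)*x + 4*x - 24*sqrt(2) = (x + 4)*(x - 6*sqrt(2))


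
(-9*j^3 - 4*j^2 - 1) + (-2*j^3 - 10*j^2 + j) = -11*j^3 - 14*j^2 + j - 1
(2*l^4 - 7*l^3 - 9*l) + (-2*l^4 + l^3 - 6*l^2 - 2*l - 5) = -6*l^3 - 6*l^2 - 11*l - 5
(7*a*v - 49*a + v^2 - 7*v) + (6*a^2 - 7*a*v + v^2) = 6*a^2 - 49*a + 2*v^2 - 7*v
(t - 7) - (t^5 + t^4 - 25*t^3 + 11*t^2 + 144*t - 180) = -t^5 - t^4 + 25*t^3 - 11*t^2 - 143*t + 173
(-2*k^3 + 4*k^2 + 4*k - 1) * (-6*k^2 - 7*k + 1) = 12*k^5 - 10*k^4 - 54*k^3 - 18*k^2 + 11*k - 1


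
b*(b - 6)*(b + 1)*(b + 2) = b^4 - 3*b^3 - 16*b^2 - 12*b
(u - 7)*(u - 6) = u^2 - 13*u + 42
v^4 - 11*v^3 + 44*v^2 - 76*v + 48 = (v - 4)*(v - 3)*(v - 2)^2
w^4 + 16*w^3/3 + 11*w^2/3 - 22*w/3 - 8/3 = (w - 1)*(w + 1/3)*(w + 2)*(w + 4)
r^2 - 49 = (r - 7)*(r + 7)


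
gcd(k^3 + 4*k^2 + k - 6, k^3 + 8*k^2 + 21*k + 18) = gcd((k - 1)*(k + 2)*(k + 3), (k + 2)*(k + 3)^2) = k^2 + 5*k + 6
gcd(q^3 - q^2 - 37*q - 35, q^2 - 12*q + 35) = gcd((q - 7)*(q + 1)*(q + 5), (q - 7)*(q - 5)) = q - 7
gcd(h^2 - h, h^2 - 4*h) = h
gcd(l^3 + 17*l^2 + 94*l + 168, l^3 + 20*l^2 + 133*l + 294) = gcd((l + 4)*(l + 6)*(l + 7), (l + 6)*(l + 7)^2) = l^2 + 13*l + 42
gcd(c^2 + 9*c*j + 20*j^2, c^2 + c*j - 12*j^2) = c + 4*j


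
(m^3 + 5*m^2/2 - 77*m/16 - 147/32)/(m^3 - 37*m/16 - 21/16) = (m + 7/2)/(m + 1)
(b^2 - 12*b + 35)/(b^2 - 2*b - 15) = (b - 7)/(b + 3)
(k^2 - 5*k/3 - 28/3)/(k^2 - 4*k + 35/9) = 3*(3*k^2 - 5*k - 28)/(9*k^2 - 36*k + 35)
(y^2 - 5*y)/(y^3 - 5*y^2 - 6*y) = (5 - y)/(-y^2 + 5*y + 6)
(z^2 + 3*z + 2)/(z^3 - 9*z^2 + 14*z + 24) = (z + 2)/(z^2 - 10*z + 24)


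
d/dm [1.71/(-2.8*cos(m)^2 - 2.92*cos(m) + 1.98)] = -(9.576*cos(m) + 4.9932)*sin(m)/(2.8*cos(m)^2 + 2.92*cos(m) - 1.98)^2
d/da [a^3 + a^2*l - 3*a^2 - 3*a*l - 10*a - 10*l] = 3*a^2 + 2*a*l - 6*a - 3*l - 10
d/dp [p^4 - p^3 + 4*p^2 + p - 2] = 4*p^3 - 3*p^2 + 8*p + 1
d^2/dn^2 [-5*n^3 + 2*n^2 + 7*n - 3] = 4 - 30*n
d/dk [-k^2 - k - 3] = -2*k - 1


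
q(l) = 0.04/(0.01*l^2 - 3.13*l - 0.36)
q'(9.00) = 0.00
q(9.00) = -0.00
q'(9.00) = 0.00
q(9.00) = -0.00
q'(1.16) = 0.01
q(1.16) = -0.01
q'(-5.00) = 0.00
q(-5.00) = 0.00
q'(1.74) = 0.00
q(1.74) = -0.01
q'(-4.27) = 0.00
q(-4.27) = 0.00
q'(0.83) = 0.01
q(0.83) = -0.01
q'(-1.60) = 0.01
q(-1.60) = 0.01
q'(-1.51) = 0.01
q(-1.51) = 0.01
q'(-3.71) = 0.00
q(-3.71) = 0.00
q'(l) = 0.04*(3.13 - 0.02*l)/(0.01*l^2 - 3.13*l - 0.36)^2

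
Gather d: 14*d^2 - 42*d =14*d^2 - 42*d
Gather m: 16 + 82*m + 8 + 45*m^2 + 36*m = 45*m^2 + 118*m + 24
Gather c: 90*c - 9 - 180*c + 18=9 - 90*c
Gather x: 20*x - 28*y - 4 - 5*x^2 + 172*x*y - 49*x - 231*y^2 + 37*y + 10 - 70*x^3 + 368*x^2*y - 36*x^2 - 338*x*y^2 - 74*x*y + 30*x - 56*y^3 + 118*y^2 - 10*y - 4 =-70*x^3 + x^2*(368*y - 41) + x*(-338*y^2 + 98*y + 1) - 56*y^3 - 113*y^2 - y + 2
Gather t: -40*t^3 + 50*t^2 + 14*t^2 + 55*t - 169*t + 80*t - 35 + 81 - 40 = -40*t^3 + 64*t^2 - 34*t + 6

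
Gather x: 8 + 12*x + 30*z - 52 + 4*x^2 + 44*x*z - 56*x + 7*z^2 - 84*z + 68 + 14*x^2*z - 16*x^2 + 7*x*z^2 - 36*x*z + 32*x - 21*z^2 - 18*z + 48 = x^2*(14*z - 12) + x*(7*z^2 + 8*z - 12) - 14*z^2 - 72*z + 72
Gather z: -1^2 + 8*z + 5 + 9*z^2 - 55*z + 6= 9*z^2 - 47*z + 10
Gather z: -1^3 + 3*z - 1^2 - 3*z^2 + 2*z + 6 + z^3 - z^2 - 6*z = z^3 - 4*z^2 - z + 4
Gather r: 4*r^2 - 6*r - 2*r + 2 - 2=4*r^2 - 8*r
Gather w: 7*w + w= 8*w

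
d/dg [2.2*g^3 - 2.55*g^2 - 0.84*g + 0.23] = 6.6*g^2 - 5.1*g - 0.84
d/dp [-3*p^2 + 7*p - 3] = 7 - 6*p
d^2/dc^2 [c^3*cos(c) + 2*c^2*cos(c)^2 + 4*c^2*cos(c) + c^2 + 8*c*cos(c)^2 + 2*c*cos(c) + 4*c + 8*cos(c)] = -c^3*cos(c) - 6*c^2*sin(c) - 4*c^2*cos(c) - 4*c^2*cos(2*c) - 16*c*sin(c) - 8*c*sin(2*c) + 4*c*cos(c) - 16*c*cos(2*c) - 4*sin(c) - 16*sin(2*c) + 2*cos(2*c) + 4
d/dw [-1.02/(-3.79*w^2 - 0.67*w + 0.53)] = (-7.7316*w - 0.6834)/(3.79*w^2 + 0.67*w - 0.53)^2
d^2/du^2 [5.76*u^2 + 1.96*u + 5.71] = 11.5200000000000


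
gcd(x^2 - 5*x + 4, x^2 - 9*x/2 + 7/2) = x - 1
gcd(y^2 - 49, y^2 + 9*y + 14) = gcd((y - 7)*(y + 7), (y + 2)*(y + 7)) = y + 7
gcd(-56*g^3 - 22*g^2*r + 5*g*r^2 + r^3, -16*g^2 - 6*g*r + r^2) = 2*g + r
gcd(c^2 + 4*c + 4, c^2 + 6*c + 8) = c + 2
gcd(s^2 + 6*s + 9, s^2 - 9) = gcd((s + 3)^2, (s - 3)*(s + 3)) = s + 3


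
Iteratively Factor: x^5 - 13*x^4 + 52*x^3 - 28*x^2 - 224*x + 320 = (x - 4)*(x^4 - 9*x^3 + 16*x^2 + 36*x - 80) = (x - 4)*(x + 2)*(x^3 - 11*x^2 + 38*x - 40) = (x - 4)*(x - 2)*(x + 2)*(x^2 - 9*x + 20) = (x - 4)^2*(x - 2)*(x + 2)*(x - 5)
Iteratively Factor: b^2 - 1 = (b - 1)*(b + 1)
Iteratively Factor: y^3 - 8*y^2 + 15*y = (y - 5)*(y^2 - 3*y) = y*(y - 5)*(y - 3)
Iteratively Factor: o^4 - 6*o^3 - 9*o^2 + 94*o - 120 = (o - 3)*(o^3 - 3*o^2 - 18*o + 40) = (o - 3)*(o + 4)*(o^2 - 7*o + 10) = (o - 5)*(o - 3)*(o + 4)*(o - 2)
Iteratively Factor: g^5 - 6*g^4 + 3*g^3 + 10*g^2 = (g - 2)*(g^4 - 4*g^3 - 5*g^2) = (g - 5)*(g - 2)*(g^3 + g^2) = g*(g - 5)*(g - 2)*(g^2 + g) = g*(g - 5)*(g - 2)*(g + 1)*(g)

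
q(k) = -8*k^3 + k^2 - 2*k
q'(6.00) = -854.00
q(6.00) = -1704.00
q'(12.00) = -3434.00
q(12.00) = -13704.00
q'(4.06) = -389.49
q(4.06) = -527.02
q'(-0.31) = -4.93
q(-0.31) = 0.95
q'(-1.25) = -42.00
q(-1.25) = 19.69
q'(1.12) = -29.87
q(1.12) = -12.23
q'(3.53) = -294.00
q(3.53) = -346.49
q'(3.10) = -226.44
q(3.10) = -234.92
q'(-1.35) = -48.44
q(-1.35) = 24.21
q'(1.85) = -80.44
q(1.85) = -50.93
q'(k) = -24*k^2 + 2*k - 2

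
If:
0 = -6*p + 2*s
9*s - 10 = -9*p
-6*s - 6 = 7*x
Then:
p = 5/18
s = 5/6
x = -11/7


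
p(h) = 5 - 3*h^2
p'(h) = -6*h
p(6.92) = -138.66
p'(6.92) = -41.52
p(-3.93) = -41.33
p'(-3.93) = 23.58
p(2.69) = -16.71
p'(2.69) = -16.14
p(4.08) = -44.94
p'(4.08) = -24.48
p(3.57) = -33.23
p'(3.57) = -21.42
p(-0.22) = 4.85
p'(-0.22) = 1.32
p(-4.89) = -66.74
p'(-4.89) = 29.34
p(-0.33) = 4.67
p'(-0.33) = 1.98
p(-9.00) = -238.00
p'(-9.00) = 54.00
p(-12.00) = -427.00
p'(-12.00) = 72.00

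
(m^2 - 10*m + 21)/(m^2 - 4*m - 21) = (m - 3)/(m + 3)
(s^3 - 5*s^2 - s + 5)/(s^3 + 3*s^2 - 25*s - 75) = (s^2 - 1)/(s^2 + 8*s + 15)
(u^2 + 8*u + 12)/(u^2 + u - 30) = (u + 2)/(u - 5)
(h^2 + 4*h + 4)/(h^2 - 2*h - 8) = (h + 2)/(h - 4)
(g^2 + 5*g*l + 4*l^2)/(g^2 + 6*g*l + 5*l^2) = (g + 4*l)/(g + 5*l)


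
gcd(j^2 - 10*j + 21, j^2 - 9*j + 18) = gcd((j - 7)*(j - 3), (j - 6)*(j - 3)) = j - 3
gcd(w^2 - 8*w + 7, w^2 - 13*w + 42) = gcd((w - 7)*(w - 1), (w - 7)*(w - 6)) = w - 7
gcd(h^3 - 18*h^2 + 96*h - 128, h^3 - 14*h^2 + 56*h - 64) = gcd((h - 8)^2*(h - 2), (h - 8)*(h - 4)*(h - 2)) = h^2 - 10*h + 16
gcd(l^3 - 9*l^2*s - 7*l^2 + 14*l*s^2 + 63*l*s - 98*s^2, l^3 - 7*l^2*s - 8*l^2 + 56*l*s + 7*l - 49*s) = -l^2 + 7*l*s + 7*l - 49*s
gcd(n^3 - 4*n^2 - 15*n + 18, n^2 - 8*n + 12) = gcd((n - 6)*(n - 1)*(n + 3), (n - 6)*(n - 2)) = n - 6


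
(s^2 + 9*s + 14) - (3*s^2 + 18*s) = -2*s^2 - 9*s + 14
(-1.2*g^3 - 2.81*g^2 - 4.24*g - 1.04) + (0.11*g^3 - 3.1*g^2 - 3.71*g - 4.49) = -1.09*g^3 - 5.91*g^2 - 7.95*g - 5.53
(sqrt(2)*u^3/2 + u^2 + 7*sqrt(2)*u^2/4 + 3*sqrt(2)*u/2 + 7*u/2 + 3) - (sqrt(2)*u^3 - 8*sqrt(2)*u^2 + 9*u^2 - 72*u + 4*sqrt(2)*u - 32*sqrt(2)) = -sqrt(2)*u^3/2 - 8*u^2 + 39*sqrt(2)*u^2/4 - 5*sqrt(2)*u/2 + 151*u/2 + 3 + 32*sqrt(2)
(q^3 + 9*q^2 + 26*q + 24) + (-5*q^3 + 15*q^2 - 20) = -4*q^3 + 24*q^2 + 26*q + 4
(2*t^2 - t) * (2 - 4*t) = -8*t^3 + 8*t^2 - 2*t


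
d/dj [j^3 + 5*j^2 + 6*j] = 3*j^2 + 10*j + 6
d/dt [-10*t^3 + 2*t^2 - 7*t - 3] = -30*t^2 + 4*t - 7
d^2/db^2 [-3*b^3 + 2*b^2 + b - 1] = 4 - 18*b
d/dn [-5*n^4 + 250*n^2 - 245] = 20*n*(25 - n^2)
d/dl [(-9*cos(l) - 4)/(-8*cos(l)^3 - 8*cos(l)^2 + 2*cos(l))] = 2*(18*cos(l)^3 + 21*cos(l)^2 + 8*cos(l) - 1)*sin(l)/((-4*sin(l)^2 + 4*cos(l) + 3)^2*cos(l)^2)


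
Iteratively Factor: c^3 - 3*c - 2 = (c + 1)*(c^2 - c - 2) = (c + 1)^2*(c - 2)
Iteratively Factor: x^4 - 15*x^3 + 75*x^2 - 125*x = (x - 5)*(x^3 - 10*x^2 + 25*x) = (x - 5)^2*(x^2 - 5*x) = (x - 5)^3*(x)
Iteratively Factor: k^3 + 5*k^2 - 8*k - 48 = (k - 3)*(k^2 + 8*k + 16) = (k - 3)*(k + 4)*(k + 4)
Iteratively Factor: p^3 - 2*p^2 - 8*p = (p)*(p^2 - 2*p - 8) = p*(p - 4)*(p + 2)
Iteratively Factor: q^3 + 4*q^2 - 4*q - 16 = (q - 2)*(q^2 + 6*q + 8) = (q - 2)*(q + 4)*(q + 2)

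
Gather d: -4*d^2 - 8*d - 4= -4*d^2 - 8*d - 4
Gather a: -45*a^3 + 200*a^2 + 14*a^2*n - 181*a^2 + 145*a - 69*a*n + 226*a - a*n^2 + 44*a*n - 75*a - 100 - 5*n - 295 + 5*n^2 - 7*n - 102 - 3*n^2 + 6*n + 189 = -45*a^3 + a^2*(14*n + 19) + a*(-n^2 - 25*n + 296) + 2*n^2 - 6*n - 308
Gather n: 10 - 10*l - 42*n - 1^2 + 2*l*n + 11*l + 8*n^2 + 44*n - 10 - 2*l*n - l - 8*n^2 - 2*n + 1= 0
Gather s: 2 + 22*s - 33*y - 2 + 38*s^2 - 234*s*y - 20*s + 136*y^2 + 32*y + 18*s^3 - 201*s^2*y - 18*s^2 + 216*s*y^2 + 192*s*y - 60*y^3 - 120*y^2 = 18*s^3 + s^2*(20 - 201*y) + s*(216*y^2 - 42*y + 2) - 60*y^3 + 16*y^2 - y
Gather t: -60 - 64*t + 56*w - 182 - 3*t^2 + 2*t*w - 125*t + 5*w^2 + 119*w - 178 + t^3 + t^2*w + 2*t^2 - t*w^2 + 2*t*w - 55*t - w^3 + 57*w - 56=t^3 + t^2*(w - 1) + t*(-w^2 + 4*w - 244) - w^3 + 5*w^2 + 232*w - 476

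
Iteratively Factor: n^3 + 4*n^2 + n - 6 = (n + 3)*(n^2 + n - 2) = (n + 2)*(n + 3)*(n - 1)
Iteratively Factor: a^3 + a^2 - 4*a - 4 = (a + 1)*(a^2 - 4) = (a + 1)*(a + 2)*(a - 2)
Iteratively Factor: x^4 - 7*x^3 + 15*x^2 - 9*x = (x - 3)*(x^3 - 4*x^2 + 3*x) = (x - 3)*(x - 1)*(x^2 - 3*x) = x*(x - 3)*(x - 1)*(x - 3)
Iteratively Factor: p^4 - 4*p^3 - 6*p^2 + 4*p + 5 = (p - 1)*(p^3 - 3*p^2 - 9*p - 5) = (p - 1)*(p + 1)*(p^2 - 4*p - 5) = (p - 1)*(p + 1)^2*(p - 5)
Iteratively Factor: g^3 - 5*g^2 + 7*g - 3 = (g - 1)*(g^2 - 4*g + 3) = (g - 1)^2*(g - 3)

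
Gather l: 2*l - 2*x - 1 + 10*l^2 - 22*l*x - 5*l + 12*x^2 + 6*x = 10*l^2 + l*(-22*x - 3) + 12*x^2 + 4*x - 1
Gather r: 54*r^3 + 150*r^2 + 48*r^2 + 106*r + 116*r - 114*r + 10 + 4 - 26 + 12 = 54*r^3 + 198*r^2 + 108*r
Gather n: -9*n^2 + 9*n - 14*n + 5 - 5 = -9*n^2 - 5*n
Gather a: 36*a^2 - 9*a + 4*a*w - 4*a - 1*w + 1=36*a^2 + a*(4*w - 13) - w + 1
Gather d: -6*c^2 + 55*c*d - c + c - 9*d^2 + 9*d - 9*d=-6*c^2 + 55*c*d - 9*d^2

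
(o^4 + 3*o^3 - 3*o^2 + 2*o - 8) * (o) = o^5 + 3*o^4 - 3*o^3 + 2*o^2 - 8*o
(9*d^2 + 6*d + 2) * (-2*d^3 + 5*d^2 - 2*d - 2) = -18*d^5 + 33*d^4 + 8*d^3 - 20*d^2 - 16*d - 4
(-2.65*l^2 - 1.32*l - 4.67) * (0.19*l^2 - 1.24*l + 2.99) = -0.5035*l^4 + 3.0352*l^3 - 7.174*l^2 + 1.844*l - 13.9633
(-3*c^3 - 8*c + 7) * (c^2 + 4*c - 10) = -3*c^5 - 12*c^4 + 22*c^3 - 25*c^2 + 108*c - 70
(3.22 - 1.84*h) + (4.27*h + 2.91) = 2.43*h + 6.13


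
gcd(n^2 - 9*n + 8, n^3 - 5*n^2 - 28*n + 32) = n^2 - 9*n + 8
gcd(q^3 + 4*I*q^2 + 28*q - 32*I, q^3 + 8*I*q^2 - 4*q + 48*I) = q - 2*I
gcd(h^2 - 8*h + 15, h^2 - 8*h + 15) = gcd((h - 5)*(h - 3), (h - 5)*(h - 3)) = h^2 - 8*h + 15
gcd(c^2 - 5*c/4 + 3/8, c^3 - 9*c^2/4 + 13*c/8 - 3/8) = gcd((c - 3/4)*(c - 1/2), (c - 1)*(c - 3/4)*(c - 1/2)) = c^2 - 5*c/4 + 3/8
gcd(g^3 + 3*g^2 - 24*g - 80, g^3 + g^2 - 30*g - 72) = g + 4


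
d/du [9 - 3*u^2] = -6*u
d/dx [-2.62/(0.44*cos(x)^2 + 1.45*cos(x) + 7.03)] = -(2.3056*cos(x) + 3.799)*sin(x)/(0.44*cos(x)^2 + 1.45*cos(x) + 7.03)^2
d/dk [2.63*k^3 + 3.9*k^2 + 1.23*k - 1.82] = 7.89*k^2 + 7.8*k + 1.23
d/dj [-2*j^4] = -8*j^3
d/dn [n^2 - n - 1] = 2*n - 1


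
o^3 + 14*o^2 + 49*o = o*(o + 7)^2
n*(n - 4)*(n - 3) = n^3 - 7*n^2 + 12*n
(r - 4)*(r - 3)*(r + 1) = r^3 - 6*r^2 + 5*r + 12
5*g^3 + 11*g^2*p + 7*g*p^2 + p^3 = (g + p)^2*(5*g + p)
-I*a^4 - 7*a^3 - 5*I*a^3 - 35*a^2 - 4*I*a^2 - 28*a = a*(a + 4)*(a - 7*I)*(-I*a - I)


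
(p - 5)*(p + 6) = p^2 + p - 30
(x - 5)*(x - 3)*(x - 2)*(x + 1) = x^4 - 9*x^3 + 21*x^2 + x - 30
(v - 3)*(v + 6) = v^2 + 3*v - 18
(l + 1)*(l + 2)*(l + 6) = l^3 + 9*l^2 + 20*l + 12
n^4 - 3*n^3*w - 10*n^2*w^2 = n^2*(n - 5*w)*(n + 2*w)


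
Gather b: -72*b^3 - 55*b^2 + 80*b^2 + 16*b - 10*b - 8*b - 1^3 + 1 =-72*b^3 + 25*b^2 - 2*b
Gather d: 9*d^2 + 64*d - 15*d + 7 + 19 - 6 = 9*d^2 + 49*d + 20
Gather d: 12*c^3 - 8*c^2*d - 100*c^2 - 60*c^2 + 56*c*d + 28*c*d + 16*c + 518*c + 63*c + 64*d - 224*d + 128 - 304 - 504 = 12*c^3 - 160*c^2 + 597*c + d*(-8*c^2 + 84*c - 160) - 680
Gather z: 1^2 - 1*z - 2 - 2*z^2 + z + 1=-2*z^2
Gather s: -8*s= -8*s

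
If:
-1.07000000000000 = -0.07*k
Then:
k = 15.29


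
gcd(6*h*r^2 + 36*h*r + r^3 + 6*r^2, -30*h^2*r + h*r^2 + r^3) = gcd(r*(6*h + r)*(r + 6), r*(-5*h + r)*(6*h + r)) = 6*h*r + r^2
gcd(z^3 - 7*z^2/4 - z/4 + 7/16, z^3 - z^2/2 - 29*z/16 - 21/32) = z^2 - 5*z/4 - 7/8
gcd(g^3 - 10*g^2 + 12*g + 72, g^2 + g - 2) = g + 2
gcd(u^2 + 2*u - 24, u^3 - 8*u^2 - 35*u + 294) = u + 6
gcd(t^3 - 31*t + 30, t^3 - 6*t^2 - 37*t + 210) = t^2 + t - 30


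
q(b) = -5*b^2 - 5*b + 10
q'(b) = -10*b - 5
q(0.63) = 4.87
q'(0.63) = -11.30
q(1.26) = -4.24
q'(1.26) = -17.60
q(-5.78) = -128.14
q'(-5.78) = 52.80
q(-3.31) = -28.23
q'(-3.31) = 28.10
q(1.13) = -2.03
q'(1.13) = -16.30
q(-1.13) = 9.27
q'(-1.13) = 6.30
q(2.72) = -40.59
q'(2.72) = -32.20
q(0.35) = 7.64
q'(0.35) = -8.50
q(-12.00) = -650.00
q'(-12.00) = 115.00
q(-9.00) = -350.00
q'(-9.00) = 85.00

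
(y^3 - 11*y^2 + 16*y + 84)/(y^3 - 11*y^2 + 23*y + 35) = (y^2 - 4*y - 12)/(y^2 - 4*y - 5)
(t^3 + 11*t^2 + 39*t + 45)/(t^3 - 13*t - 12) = (t^2 + 8*t + 15)/(t^2 - 3*t - 4)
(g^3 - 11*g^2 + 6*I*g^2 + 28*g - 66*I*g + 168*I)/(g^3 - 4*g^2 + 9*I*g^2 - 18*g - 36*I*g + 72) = (g - 7)/(g + 3*I)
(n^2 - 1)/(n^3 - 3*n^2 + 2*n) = (n + 1)/(n*(n - 2))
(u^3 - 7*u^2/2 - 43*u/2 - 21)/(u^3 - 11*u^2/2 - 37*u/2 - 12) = (u^2 - 5*u - 14)/(u^2 - 7*u - 8)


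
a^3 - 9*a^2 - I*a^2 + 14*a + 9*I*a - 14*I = (a - 7)*(a - 2)*(a - I)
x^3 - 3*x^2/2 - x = x*(x - 2)*(x + 1/2)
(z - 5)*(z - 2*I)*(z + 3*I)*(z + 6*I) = z^4 - 5*z^3 + 7*I*z^3 - 35*I*z^2 + 36*I*z - 180*I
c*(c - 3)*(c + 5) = c^3 + 2*c^2 - 15*c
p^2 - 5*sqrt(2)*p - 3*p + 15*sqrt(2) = (p - 3)*(p - 5*sqrt(2))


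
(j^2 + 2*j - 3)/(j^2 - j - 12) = (j - 1)/(j - 4)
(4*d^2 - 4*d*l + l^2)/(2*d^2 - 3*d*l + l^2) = (2*d - l)/(d - l)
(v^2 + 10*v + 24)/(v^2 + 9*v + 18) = (v + 4)/(v + 3)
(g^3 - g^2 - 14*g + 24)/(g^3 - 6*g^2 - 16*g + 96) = (g^2 - 5*g + 6)/(g^2 - 10*g + 24)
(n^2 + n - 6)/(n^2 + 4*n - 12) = (n + 3)/(n + 6)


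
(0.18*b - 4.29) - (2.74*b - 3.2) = -2.56*b - 1.09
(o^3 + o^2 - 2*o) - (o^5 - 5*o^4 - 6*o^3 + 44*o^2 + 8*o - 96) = -o^5 + 5*o^4 + 7*o^3 - 43*o^2 - 10*o + 96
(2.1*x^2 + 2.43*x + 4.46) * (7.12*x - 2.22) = 14.952*x^3 + 12.6396*x^2 + 26.3606*x - 9.9012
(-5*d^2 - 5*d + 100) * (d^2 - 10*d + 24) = -5*d^4 + 45*d^3 + 30*d^2 - 1120*d + 2400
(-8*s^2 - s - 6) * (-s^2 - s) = 8*s^4 + 9*s^3 + 7*s^2 + 6*s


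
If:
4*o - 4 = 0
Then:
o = 1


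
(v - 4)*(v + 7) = v^2 + 3*v - 28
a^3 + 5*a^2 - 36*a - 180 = (a - 6)*(a + 5)*(a + 6)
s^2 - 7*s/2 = s*(s - 7/2)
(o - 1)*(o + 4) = o^2 + 3*o - 4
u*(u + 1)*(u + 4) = u^3 + 5*u^2 + 4*u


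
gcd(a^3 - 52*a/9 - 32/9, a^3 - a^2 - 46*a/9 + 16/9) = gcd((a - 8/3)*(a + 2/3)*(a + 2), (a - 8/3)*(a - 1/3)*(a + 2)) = a^2 - 2*a/3 - 16/3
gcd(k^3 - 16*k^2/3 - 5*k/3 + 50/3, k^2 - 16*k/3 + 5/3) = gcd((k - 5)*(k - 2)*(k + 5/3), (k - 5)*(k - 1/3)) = k - 5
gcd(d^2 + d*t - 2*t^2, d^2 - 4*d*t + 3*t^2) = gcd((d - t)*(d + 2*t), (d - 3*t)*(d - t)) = -d + t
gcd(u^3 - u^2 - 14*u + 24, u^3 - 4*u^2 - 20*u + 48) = u^2 + 2*u - 8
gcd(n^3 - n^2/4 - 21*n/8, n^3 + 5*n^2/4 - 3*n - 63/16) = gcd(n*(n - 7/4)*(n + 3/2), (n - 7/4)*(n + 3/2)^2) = n^2 - n/4 - 21/8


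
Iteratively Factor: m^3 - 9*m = (m + 3)*(m^2 - 3*m) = m*(m + 3)*(m - 3)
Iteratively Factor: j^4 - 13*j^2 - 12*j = (j + 1)*(j^3 - j^2 - 12*j) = j*(j + 1)*(j^2 - j - 12) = j*(j + 1)*(j + 3)*(j - 4)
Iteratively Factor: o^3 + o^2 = (o)*(o^2 + o) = o*(o + 1)*(o)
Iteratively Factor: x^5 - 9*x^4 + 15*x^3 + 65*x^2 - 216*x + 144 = (x - 1)*(x^4 - 8*x^3 + 7*x^2 + 72*x - 144) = (x - 4)*(x - 1)*(x^3 - 4*x^2 - 9*x + 36) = (x - 4)*(x - 1)*(x + 3)*(x^2 - 7*x + 12) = (x - 4)^2*(x - 1)*(x + 3)*(x - 3)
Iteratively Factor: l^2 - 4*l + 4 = (l - 2)*(l - 2)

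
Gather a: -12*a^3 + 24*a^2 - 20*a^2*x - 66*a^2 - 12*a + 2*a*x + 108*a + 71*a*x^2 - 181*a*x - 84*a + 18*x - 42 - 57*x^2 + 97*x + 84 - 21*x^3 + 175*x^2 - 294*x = -12*a^3 + a^2*(-20*x - 42) + a*(71*x^2 - 179*x + 12) - 21*x^3 + 118*x^2 - 179*x + 42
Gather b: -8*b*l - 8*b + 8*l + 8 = b*(-8*l - 8) + 8*l + 8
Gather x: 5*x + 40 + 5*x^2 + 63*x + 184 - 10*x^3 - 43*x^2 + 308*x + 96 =-10*x^3 - 38*x^2 + 376*x + 320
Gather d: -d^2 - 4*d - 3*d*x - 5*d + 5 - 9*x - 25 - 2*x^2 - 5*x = -d^2 + d*(-3*x - 9) - 2*x^2 - 14*x - 20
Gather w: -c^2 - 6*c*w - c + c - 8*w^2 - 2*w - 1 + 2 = -c^2 - 8*w^2 + w*(-6*c - 2) + 1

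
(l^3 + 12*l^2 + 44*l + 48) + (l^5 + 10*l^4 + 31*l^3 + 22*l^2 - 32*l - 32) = l^5 + 10*l^4 + 32*l^3 + 34*l^2 + 12*l + 16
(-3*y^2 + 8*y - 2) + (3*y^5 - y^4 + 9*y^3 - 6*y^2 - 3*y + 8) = 3*y^5 - y^4 + 9*y^3 - 9*y^2 + 5*y + 6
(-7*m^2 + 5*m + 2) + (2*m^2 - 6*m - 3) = -5*m^2 - m - 1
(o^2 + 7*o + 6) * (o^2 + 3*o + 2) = o^4 + 10*o^3 + 29*o^2 + 32*o + 12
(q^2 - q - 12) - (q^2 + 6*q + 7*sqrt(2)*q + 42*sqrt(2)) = -7*sqrt(2)*q - 7*q - 42*sqrt(2) - 12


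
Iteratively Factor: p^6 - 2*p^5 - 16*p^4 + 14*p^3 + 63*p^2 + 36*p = (p + 3)*(p^5 - 5*p^4 - p^3 + 17*p^2 + 12*p) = (p - 3)*(p + 3)*(p^4 - 2*p^3 - 7*p^2 - 4*p) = (p - 3)*(p + 1)*(p + 3)*(p^3 - 3*p^2 - 4*p) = (p - 4)*(p - 3)*(p + 1)*(p + 3)*(p^2 + p) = p*(p - 4)*(p - 3)*(p + 1)*(p + 3)*(p + 1)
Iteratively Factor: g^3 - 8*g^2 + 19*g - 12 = (g - 4)*(g^2 - 4*g + 3) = (g - 4)*(g - 3)*(g - 1)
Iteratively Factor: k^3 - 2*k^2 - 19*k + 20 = (k - 1)*(k^2 - k - 20) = (k - 5)*(k - 1)*(k + 4)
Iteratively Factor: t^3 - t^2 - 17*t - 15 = (t - 5)*(t^2 + 4*t + 3) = (t - 5)*(t + 1)*(t + 3)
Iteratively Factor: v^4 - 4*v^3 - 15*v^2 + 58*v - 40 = (v + 4)*(v^3 - 8*v^2 + 17*v - 10) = (v - 1)*(v + 4)*(v^2 - 7*v + 10) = (v - 2)*(v - 1)*(v + 4)*(v - 5)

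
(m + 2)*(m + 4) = m^2 + 6*m + 8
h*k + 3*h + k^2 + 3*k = (h + k)*(k + 3)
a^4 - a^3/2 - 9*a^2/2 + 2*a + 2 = (a - 2)*(a - 1)*(a + 1/2)*(a + 2)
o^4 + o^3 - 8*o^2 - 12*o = o*(o - 3)*(o + 2)^2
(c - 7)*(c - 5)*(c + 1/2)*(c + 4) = c^4 - 15*c^3/2 - 17*c^2 + 267*c/2 + 70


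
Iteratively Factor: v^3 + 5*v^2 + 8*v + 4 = (v + 2)*(v^2 + 3*v + 2) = (v + 2)^2*(v + 1)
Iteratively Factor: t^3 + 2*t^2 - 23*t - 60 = (t + 3)*(t^2 - t - 20) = (t - 5)*(t + 3)*(t + 4)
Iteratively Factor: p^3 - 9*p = (p + 3)*(p^2 - 3*p) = (p - 3)*(p + 3)*(p)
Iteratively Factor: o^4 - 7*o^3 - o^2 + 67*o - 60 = (o - 1)*(o^3 - 6*o^2 - 7*o + 60) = (o - 4)*(o - 1)*(o^2 - 2*o - 15) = (o - 5)*(o - 4)*(o - 1)*(o + 3)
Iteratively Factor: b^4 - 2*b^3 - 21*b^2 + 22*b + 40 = (b - 2)*(b^3 - 21*b - 20) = (b - 2)*(b + 4)*(b^2 - 4*b - 5) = (b - 5)*(b - 2)*(b + 4)*(b + 1)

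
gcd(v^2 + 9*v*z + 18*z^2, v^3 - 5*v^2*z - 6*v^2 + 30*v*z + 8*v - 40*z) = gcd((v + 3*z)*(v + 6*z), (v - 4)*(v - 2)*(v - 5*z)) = 1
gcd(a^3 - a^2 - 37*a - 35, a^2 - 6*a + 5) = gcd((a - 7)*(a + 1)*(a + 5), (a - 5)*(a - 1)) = 1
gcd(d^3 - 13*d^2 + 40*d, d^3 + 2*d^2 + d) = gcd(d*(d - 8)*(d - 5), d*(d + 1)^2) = d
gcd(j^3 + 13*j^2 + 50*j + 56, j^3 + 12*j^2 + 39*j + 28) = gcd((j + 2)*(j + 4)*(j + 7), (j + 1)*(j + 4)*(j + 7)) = j^2 + 11*j + 28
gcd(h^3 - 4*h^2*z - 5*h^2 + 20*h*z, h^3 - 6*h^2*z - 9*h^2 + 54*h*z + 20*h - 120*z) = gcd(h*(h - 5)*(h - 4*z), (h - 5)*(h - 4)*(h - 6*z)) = h - 5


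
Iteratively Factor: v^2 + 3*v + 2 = (v + 2)*(v + 1)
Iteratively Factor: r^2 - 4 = (r + 2)*(r - 2)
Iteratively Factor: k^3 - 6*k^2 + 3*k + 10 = (k - 5)*(k^2 - k - 2) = (k - 5)*(k + 1)*(k - 2)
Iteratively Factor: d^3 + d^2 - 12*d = (d - 3)*(d^2 + 4*d) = d*(d - 3)*(d + 4)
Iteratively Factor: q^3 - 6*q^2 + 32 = (q + 2)*(q^2 - 8*q + 16) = (q - 4)*(q + 2)*(q - 4)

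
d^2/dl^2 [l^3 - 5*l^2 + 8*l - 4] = 6*l - 10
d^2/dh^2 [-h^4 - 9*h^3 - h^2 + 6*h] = -12*h^2 - 54*h - 2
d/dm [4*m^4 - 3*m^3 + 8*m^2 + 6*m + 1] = 16*m^3 - 9*m^2 + 16*m + 6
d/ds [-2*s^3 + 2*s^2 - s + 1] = -6*s^2 + 4*s - 1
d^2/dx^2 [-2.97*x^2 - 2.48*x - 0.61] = -5.94000000000000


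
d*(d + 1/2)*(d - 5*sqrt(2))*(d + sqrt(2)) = d^4 - 4*sqrt(2)*d^3 + d^3/2 - 10*d^2 - 2*sqrt(2)*d^2 - 5*d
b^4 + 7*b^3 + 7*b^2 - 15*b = b*(b - 1)*(b + 3)*(b + 5)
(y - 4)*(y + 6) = y^2 + 2*y - 24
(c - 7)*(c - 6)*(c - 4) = c^3 - 17*c^2 + 94*c - 168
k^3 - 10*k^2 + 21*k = k*(k - 7)*(k - 3)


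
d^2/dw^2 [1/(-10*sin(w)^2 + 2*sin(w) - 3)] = 2*(200*sin(w)^4 - 30*sin(w)^3 - 358*sin(w)^2 + 63*sin(w) + 26)/(10*sin(w)^2 - 2*sin(w) + 3)^3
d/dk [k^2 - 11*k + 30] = 2*k - 11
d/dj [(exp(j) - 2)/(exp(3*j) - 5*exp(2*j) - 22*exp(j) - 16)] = ((exp(j) - 2)*(-3*exp(2*j) + 10*exp(j) + 22) + exp(3*j) - 5*exp(2*j) - 22*exp(j) - 16)*exp(j)/(-exp(3*j) + 5*exp(2*j) + 22*exp(j) + 16)^2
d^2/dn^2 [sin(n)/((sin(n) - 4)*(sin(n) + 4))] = -(sin(n)^4 + 94*sin(n)^2 + 160)*sin(n)/((sin(n) - 4)^3*(sin(n) + 4)^3)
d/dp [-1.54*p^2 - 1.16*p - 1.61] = -3.08*p - 1.16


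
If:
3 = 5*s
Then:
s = 3/5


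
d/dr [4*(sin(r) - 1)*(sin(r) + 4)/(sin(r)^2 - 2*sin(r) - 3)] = 4*(-5*sin(r)^2 + 2*sin(r) - 17)*cos(r)/((sin(r) - 3)^2*(sin(r) + 1)^2)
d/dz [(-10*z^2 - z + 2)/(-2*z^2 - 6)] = (-z^2 + 64*z + 3)/(2*(z^4 + 6*z^2 + 9))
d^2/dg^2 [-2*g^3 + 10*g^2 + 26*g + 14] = 20 - 12*g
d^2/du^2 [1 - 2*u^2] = -4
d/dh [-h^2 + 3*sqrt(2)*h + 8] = -2*h + 3*sqrt(2)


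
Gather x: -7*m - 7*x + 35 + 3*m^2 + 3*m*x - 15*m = 3*m^2 - 22*m + x*(3*m - 7) + 35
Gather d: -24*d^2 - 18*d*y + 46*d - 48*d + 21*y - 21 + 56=-24*d^2 + d*(-18*y - 2) + 21*y + 35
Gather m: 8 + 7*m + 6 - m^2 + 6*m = -m^2 + 13*m + 14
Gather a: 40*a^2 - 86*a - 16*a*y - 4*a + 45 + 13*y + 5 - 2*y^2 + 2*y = 40*a^2 + a*(-16*y - 90) - 2*y^2 + 15*y + 50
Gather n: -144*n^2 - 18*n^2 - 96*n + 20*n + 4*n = -162*n^2 - 72*n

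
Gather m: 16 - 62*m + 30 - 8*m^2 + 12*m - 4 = -8*m^2 - 50*m + 42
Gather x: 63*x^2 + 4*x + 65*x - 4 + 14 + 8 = 63*x^2 + 69*x + 18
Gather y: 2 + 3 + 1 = 6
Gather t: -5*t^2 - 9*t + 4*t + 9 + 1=-5*t^2 - 5*t + 10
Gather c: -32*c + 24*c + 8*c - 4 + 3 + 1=0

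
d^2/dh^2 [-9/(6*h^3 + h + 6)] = 18*(18*h*(6*h^3 + h + 6) - (18*h^2 + 1)^2)/(6*h^3 + h + 6)^3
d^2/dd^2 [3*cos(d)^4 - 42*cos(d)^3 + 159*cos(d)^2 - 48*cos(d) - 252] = -48*sin(d)^4 + 696*sin(d)^2 + 159*cos(d)/2 + 189*cos(3*d)/2 - 330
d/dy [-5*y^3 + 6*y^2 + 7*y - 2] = -15*y^2 + 12*y + 7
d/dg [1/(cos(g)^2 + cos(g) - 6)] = (2*cos(g) + 1)*sin(g)/(cos(g)^2 + cos(g) - 6)^2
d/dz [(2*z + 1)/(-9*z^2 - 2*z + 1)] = 2*(9*z^2 + 9*z + 2)/(81*z^4 + 36*z^3 - 14*z^2 - 4*z + 1)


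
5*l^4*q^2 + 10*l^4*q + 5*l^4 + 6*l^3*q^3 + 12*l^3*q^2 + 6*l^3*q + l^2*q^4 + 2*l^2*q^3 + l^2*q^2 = (l + q)*(5*l + q)*(l*q + l)^2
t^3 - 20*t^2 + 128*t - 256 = (t - 8)^2*(t - 4)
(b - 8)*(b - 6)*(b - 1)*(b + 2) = b^4 - 13*b^3 + 32*b^2 + 76*b - 96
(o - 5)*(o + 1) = o^2 - 4*o - 5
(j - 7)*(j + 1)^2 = j^3 - 5*j^2 - 13*j - 7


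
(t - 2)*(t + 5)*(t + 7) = t^3 + 10*t^2 + 11*t - 70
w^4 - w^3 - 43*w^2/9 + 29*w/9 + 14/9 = (w - 7/3)*(w - 1)*(w + 1/3)*(w + 2)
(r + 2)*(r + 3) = r^2 + 5*r + 6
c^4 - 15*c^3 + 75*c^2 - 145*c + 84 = (c - 7)*(c - 4)*(c - 3)*(c - 1)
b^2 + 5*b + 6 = (b + 2)*(b + 3)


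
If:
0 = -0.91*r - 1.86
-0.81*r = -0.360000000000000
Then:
No Solution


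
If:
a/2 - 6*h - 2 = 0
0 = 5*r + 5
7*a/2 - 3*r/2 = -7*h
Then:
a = 10/49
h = -31/98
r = -1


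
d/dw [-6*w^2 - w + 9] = -12*w - 1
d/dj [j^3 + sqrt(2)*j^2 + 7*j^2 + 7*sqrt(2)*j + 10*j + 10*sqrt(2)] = 3*j^2 + 2*sqrt(2)*j + 14*j + 7*sqrt(2) + 10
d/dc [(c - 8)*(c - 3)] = 2*c - 11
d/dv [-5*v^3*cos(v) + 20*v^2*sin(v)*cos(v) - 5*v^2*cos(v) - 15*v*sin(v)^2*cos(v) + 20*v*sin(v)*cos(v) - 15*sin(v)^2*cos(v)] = 5*v^3*sin(v) + 5*v^2*sin(v) - 15*v^2*cos(v) + 20*v^2*cos(2*v) + 15*v*sin(v)/4 - 45*v*sin(3*v)/4 + 20*sqrt(2)*v*sin(2*v + pi/4) - 10*v*cos(v) + 10*sin(2*v) - 45*sin(3*v)/4 + 15*cos(3*v)/4 - 15*sqrt(2)*cos(v + pi/4)/4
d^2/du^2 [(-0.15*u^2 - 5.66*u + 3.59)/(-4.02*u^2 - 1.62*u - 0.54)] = (3.5527136788005e-15*u^4 + 180.982008*u^3 - 350.048736*u^2 - 213.997464*u - 13.072104)/(64.964808*u^6 + 78.539544*u^5 + 57.830112*u^4 + 25.351704*u^3 + 7.768224*u^2 + 1.417176*u + 0.157464)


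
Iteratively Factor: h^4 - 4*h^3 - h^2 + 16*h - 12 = (h - 1)*(h^3 - 3*h^2 - 4*h + 12) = (h - 2)*(h - 1)*(h^2 - h - 6) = (h - 3)*(h - 2)*(h - 1)*(h + 2)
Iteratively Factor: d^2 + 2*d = (d + 2)*(d)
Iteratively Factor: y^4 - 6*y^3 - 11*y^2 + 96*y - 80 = (y - 1)*(y^3 - 5*y^2 - 16*y + 80) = (y - 1)*(y + 4)*(y^2 - 9*y + 20) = (y - 5)*(y - 1)*(y + 4)*(y - 4)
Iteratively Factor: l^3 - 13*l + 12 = (l - 3)*(l^2 + 3*l - 4) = (l - 3)*(l + 4)*(l - 1)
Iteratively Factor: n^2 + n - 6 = (n + 3)*(n - 2)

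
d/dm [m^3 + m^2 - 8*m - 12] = 3*m^2 + 2*m - 8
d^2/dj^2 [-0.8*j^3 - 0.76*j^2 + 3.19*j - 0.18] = -4.8*j - 1.52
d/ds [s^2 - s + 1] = 2*s - 1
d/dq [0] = 0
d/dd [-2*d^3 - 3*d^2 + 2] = 6*d*(-d - 1)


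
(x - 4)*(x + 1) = x^2 - 3*x - 4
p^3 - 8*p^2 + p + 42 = (p - 7)*(p - 3)*(p + 2)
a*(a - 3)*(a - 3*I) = a^3 - 3*a^2 - 3*I*a^2 + 9*I*a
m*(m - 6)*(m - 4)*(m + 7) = m^4 - 3*m^3 - 46*m^2 + 168*m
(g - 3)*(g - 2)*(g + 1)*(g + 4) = g^4 - 15*g^2 + 10*g + 24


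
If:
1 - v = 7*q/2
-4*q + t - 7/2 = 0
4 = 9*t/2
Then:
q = -47/72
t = 8/9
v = 473/144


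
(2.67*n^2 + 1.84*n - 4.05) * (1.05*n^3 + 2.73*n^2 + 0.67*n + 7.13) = 2.8035*n^5 + 9.2211*n^4 + 2.5596*n^3 + 9.2134*n^2 + 10.4057*n - 28.8765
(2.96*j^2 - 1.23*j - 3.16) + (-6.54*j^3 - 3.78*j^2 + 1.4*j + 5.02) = -6.54*j^3 - 0.82*j^2 + 0.17*j + 1.86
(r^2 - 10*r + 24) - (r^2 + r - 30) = 54 - 11*r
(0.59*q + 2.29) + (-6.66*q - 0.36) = 1.93 - 6.07*q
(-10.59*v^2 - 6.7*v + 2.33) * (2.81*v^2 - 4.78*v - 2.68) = -29.7579*v^4 + 31.7932*v^3 + 66.9545*v^2 + 6.8186*v - 6.2444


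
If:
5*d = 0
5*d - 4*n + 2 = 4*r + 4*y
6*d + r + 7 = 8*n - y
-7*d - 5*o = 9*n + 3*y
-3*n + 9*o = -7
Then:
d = 0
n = 5/6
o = -1/2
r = 4/3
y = -5/3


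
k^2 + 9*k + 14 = (k + 2)*(k + 7)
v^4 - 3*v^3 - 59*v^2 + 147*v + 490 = (v - 7)*(v - 5)*(v + 2)*(v + 7)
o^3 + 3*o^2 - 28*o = o*(o - 4)*(o + 7)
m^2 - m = m*(m - 1)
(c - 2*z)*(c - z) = c^2 - 3*c*z + 2*z^2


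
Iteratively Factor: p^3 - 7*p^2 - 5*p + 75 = (p - 5)*(p^2 - 2*p - 15) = (p - 5)^2*(p + 3)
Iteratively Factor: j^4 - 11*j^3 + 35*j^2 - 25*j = (j - 5)*(j^3 - 6*j^2 + 5*j) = (j - 5)^2*(j^2 - j) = j*(j - 5)^2*(j - 1)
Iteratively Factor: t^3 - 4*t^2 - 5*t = (t)*(t^2 - 4*t - 5) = t*(t + 1)*(t - 5)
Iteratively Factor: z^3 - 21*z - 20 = (z + 4)*(z^2 - 4*z - 5) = (z + 1)*(z + 4)*(z - 5)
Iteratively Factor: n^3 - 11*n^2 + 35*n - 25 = (n - 1)*(n^2 - 10*n + 25) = (n - 5)*(n - 1)*(n - 5)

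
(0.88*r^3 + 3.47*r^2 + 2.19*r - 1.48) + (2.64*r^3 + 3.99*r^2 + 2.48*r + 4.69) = 3.52*r^3 + 7.46*r^2 + 4.67*r + 3.21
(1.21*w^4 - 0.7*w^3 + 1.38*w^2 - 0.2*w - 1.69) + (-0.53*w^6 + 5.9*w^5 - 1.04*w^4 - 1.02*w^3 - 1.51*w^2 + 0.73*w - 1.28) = -0.53*w^6 + 5.9*w^5 + 0.17*w^4 - 1.72*w^3 - 0.13*w^2 + 0.53*w - 2.97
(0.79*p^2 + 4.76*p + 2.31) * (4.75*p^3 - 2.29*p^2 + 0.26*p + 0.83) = 3.7525*p^5 + 20.8009*p^4 + 0.277500000000002*p^3 - 3.3966*p^2 + 4.5514*p + 1.9173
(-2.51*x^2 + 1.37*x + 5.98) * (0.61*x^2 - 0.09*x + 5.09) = -1.5311*x^4 + 1.0616*x^3 - 9.2514*x^2 + 6.4351*x + 30.4382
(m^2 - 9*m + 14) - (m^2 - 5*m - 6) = 20 - 4*m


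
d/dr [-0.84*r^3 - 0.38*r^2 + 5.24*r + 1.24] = -2.52*r^2 - 0.76*r + 5.24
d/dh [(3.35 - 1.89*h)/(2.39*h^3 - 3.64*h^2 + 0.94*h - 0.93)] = (9.0342*h^3 - 30.8991*h^2 + 24.388*h - 1.3913)/(5.7121*h^6 - 17.3992*h^5 + 17.7428*h^4 - 11.2886*h^3 + 7.654*h^2 - 1.7484*h + 0.8649)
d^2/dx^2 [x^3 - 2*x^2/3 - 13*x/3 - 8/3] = 6*x - 4/3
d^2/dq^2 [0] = 0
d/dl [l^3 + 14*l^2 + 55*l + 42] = 3*l^2 + 28*l + 55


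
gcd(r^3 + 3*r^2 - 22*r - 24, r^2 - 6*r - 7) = r + 1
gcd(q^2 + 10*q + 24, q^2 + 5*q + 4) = q + 4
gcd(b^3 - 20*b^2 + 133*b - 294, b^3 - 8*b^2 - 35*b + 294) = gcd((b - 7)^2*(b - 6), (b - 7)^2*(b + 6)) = b^2 - 14*b + 49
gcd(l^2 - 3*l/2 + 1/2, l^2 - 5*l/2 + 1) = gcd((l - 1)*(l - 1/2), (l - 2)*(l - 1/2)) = l - 1/2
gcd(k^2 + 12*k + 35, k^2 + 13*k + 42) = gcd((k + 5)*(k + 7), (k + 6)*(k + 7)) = k + 7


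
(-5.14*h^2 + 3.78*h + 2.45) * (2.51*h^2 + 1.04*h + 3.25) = -12.9014*h^4 + 4.1422*h^3 - 6.6243*h^2 + 14.833*h + 7.9625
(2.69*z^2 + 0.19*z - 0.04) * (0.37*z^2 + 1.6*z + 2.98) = 0.9953*z^4 + 4.3743*z^3 + 8.3054*z^2 + 0.5022*z - 0.1192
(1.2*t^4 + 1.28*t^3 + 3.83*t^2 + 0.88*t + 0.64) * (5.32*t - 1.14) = 6.384*t^5 + 5.4416*t^4 + 18.9164*t^3 + 0.3154*t^2 + 2.4016*t - 0.7296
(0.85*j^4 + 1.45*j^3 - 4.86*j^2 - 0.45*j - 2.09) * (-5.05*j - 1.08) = -4.2925*j^5 - 8.2405*j^4 + 22.977*j^3 + 7.5213*j^2 + 11.0405*j + 2.2572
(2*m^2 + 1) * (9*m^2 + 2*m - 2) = 18*m^4 + 4*m^3 + 5*m^2 + 2*m - 2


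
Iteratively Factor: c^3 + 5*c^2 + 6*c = (c + 2)*(c^2 + 3*c) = c*(c + 2)*(c + 3)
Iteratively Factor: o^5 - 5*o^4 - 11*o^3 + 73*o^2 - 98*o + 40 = (o - 5)*(o^4 - 11*o^2 + 18*o - 8) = (o - 5)*(o - 1)*(o^3 + o^2 - 10*o + 8) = (o - 5)*(o - 1)*(o + 4)*(o^2 - 3*o + 2) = (o - 5)*(o - 2)*(o - 1)*(o + 4)*(o - 1)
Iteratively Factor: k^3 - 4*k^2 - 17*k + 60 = (k + 4)*(k^2 - 8*k + 15) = (k - 5)*(k + 4)*(k - 3)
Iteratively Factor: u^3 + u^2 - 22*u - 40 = (u + 4)*(u^2 - 3*u - 10) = (u - 5)*(u + 4)*(u + 2)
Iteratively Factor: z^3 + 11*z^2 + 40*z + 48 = (z + 4)*(z^2 + 7*z + 12) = (z + 3)*(z + 4)*(z + 4)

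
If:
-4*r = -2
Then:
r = 1/2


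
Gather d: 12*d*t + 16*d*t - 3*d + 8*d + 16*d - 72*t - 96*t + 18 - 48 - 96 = d*(28*t + 21) - 168*t - 126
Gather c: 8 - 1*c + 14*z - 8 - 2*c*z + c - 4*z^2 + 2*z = -2*c*z - 4*z^2 + 16*z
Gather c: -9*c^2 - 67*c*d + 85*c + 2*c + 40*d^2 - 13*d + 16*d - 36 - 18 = -9*c^2 + c*(87 - 67*d) + 40*d^2 + 3*d - 54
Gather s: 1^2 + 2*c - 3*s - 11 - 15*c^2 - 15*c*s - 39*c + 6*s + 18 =-15*c^2 - 37*c + s*(3 - 15*c) + 8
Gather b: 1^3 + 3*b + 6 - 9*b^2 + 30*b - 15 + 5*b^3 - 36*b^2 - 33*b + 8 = 5*b^3 - 45*b^2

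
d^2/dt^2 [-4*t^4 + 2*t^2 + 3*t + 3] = 4 - 48*t^2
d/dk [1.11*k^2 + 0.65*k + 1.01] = 2.22*k + 0.65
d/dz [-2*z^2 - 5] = -4*z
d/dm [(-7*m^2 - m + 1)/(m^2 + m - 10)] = 3*(-2*m^2 + 46*m + 3)/(m^4 + 2*m^3 - 19*m^2 - 20*m + 100)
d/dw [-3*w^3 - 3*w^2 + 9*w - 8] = -9*w^2 - 6*w + 9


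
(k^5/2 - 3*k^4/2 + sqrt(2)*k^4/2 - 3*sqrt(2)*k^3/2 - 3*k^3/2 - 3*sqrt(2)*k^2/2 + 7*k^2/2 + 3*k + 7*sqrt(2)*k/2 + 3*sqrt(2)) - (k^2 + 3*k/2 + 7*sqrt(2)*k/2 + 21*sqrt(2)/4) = k^5/2 - 3*k^4/2 + sqrt(2)*k^4/2 - 3*sqrt(2)*k^3/2 - 3*k^3/2 - 3*sqrt(2)*k^2/2 + 5*k^2/2 + 3*k/2 - 9*sqrt(2)/4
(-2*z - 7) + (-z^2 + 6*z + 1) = -z^2 + 4*z - 6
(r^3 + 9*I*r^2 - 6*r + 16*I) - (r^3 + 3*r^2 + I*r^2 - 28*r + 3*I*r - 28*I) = -3*r^2 + 8*I*r^2 + 22*r - 3*I*r + 44*I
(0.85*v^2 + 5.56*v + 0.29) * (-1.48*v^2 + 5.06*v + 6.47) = -1.258*v^4 - 3.9278*v^3 + 33.2039*v^2 + 37.4406*v + 1.8763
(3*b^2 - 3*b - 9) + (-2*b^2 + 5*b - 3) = b^2 + 2*b - 12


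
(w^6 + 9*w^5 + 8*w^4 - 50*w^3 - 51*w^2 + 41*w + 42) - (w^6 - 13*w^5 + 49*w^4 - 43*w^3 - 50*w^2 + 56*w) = 22*w^5 - 41*w^4 - 7*w^3 - w^2 - 15*w + 42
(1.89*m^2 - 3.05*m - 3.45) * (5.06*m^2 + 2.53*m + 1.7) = 9.5634*m^4 - 10.6513*m^3 - 21.9605*m^2 - 13.9135*m - 5.865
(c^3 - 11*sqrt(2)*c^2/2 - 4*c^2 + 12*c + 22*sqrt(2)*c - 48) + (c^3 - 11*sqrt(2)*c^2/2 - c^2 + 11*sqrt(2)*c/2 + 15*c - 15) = 2*c^3 - 11*sqrt(2)*c^2 - 5*c^2 + 27*c + 55*sqrt(2)*c/2 - 63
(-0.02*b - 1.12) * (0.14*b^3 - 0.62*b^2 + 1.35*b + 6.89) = -0.0028*b^4 - 0.1444*b^3 + 0.6674*b^2 - 1.6498*b - 7.7168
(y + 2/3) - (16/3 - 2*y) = 3*y - 14/3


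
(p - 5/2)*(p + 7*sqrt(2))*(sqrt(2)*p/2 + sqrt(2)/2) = sqrt(2)*p^3/2 - 3*sqrt(2)*p^2/4 + 7*p^2 - 21*p/2 - 5*sqrt(2)*p/4 - 35/2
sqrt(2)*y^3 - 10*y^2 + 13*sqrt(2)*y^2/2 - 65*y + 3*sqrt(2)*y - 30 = (y + 6)*(y - 5*sqrt(2))*(sqrt(2)*y + sqrt(2)/2)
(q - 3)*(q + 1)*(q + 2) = q^3 - 7*q - 6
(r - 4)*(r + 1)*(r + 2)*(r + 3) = r^4 + 2*r^3 - 13*r^2 - 38*r - 24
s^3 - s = s*(s - 1)*(s + 1)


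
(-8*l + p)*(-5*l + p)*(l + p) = 40*l^3 + 27*l^2*p - 12*l*p^2 + p^3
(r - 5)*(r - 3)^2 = r^3 - 11*r^2 + 39*r - 45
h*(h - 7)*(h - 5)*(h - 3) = h^4 - 15*h^3 + 71*h^2 - 105*h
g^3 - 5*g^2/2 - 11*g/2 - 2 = (g - 4)*(g + 1/2)*(g + 1)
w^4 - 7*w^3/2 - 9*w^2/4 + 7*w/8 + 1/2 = (w - 4)*(w - 1/2)*(w + 1/2)^2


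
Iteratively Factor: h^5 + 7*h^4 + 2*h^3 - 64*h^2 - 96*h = (h + 4)*(h^4 + 3*h^3 - 10*h^2 - 24*h) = h*(h + 4)*(h^3 + 3*h^2 - 10*h - 24) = h*(h + 2)*(h + 4)*(h^2 + h - 12) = h*(h - 3)*(h + 2)*(h + 4)*(h + 4)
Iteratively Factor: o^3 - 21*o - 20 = (o + 1)*(o^2 - o - 20) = (o - 5)*(o + 1)*(o + 4)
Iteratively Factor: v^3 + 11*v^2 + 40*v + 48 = (v + 4)*(v^2 + 7*v + 12) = (v + 4)^2*(v + 3)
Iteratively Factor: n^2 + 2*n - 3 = (n + 3)*(n - 1)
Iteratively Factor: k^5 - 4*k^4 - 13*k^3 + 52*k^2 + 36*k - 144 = (k + 2)*(k^4 - 6*k^3 - k^2 + 54*k - 72) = (k + 2)*(k + 3)*(k^3 - 9*k^2 + 26*k - 24) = (k - 4)*(k + 2)*(k + 3)*(k^2 - 5*k + 6) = (k - 4)*(k - 3)*(k + 2)*(k + 3)*(k - 2)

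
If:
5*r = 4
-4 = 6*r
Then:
No Solution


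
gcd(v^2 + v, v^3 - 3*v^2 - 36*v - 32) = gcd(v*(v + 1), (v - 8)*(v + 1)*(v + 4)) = v + 1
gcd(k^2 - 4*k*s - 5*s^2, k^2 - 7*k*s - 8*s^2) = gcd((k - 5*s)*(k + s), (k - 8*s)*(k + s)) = k + s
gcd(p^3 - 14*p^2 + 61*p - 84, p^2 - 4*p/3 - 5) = p - 3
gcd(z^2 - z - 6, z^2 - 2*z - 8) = z + 2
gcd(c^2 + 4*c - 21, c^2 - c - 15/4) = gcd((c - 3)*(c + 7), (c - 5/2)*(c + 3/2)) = 1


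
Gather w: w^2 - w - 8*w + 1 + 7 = w^2 - 9*w + 8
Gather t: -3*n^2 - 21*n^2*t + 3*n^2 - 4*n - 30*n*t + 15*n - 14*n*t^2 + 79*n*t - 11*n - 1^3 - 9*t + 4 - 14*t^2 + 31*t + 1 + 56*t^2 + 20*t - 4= t^2*(42 - 14*n) + t*(-21*n^2 + 49*n + 42)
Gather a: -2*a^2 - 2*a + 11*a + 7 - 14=-2*a^2 + 9*a - 7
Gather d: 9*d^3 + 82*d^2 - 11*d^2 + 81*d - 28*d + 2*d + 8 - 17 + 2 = 9*d^3 + 71*d^2 + 55*d - 7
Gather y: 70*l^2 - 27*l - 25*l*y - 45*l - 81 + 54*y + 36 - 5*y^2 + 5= 70*l^2 - 72*l - 5*y^2 + y*(54 - 25*l) - 40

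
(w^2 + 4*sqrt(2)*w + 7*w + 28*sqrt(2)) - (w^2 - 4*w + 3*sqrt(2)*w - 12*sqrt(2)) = sqrt(2)*w + 11*w + 40*sqrt(2)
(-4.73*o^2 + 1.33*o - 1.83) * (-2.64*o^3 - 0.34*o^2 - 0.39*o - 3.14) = 12.4872*o^5 - 1.903*o^4 + 6.2237*o^3 + 14.9557*o^2 - 3.4625*o + 5.7462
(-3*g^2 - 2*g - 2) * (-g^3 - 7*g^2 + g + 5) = 3*g^5 + 23*g^4 + 13*g^3 - 3*g^2 - 12*g - 10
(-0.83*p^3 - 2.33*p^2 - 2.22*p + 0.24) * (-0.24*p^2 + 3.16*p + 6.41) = 0.1992*p^5 - 2.0636*p^4 - 12.1503*p^3 - 22.0081*p^2 - 13.4718*p + 1.5384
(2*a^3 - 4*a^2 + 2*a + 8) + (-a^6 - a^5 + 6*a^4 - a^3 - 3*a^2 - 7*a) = -a^6 - a^5 + 6*a^4 + a^3 - 7*a^2 - 5*a + 8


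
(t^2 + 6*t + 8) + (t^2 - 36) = 2*t^2 + 6*t - 28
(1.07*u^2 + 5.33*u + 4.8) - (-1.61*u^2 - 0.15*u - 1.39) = 2.68*u^2 + 5.48*u + 6.19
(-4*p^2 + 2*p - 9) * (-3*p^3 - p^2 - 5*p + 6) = 12*p^5 - 2*p^4 + 45*p^3 - 25*p^2 + 57*p - 54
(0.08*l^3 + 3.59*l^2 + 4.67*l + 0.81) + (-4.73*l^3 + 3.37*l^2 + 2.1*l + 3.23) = -4.65*l^3 + 6.96*l^2 + 6.77*l + 4.04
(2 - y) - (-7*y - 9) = 6*y + 11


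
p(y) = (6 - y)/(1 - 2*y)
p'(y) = -1/(1 - 2*y) + 2*(6 - y)/(1 - 2*y)^2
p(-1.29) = 2.04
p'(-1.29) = 0.86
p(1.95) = -1.40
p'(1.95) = 1.31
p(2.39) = -0.96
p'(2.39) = 0.77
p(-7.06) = 0.86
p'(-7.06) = 0.05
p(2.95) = -0.62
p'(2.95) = 0.46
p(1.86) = -1.52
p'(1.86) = 1.49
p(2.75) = -0.72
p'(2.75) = 0.54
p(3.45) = -0.43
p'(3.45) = 0.32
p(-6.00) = 0.92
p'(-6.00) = 0.07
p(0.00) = 6.00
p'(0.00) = 11.00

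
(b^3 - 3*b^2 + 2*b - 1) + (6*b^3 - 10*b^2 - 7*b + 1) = 7*b^3 - 13*b^2 - 5*b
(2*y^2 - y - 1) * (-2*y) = -4*y^3 + 2*y^2 + 2*y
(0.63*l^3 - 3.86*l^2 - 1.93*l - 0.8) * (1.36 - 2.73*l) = -1.7199*l^4 + 11.3946*l^3 + 0.0192999999999994*l^2 - 0.4408*l - 1.088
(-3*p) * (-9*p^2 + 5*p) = 27*p^3 - 15*p^2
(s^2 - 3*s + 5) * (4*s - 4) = 4*s^3 - 16*s^2 + 32*s - 20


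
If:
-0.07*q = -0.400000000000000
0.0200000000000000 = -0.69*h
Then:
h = -0.03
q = 5.71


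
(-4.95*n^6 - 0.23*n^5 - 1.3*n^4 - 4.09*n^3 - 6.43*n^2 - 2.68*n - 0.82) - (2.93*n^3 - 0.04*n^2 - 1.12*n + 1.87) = -4.95*n^6 - 0.23*n^5 - 1.3*n^4 - 7.02*n^3 - 6.39*n^2 - 1.56*n - 2.69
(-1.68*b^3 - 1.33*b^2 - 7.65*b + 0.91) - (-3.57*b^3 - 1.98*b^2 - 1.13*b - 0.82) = 1.89*b^3 + 0.65*b^2 - 6.52*b + 1.73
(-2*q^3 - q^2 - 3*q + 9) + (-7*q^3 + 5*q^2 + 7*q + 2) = -9*q^3 + 4*q^2 + 4*q + 11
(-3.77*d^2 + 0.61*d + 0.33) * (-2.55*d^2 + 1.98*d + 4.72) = 9.6135*d^4 - 9.0201*d^3 - 17.4281*d^2 + 3.5326*d + 1.5576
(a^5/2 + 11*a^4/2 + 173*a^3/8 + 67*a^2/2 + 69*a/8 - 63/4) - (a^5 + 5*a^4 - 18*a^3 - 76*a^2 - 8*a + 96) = -a^5/2 + a^4/2 + 317*a^3/8 + 219*a^2/2 + 133*a/8 - 447/4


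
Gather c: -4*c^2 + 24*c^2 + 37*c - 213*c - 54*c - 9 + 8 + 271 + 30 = 20*c^2 - 230*c + 300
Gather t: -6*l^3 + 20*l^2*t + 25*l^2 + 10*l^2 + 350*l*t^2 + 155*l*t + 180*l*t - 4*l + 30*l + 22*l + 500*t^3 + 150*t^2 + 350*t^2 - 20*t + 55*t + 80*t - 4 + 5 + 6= -6*l^3 + 35*l^2 + 48*l + 500*t^3 + t^2*(350*l + 500) + t*(20*l^2 + 335*l + 115) + 7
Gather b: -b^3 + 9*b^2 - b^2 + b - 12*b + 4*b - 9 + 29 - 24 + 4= -b^3 + 8*b^2 - 7*b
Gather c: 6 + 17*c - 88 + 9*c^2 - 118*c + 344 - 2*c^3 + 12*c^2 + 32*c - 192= -2*c^3 + 21*c^2 - 69*c + 70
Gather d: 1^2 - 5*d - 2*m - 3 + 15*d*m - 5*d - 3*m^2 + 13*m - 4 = d*(15*m - 10) - 3*m^2 + 11*m - 6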